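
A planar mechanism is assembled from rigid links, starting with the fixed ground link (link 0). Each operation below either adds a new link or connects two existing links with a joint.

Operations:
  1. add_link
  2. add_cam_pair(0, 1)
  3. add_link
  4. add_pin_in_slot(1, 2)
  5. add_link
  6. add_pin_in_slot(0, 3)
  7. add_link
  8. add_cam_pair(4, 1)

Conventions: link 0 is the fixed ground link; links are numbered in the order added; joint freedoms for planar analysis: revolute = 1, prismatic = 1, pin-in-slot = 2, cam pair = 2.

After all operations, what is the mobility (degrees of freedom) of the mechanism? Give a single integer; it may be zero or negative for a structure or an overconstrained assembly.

link 0 = ground. State L|J1|J2 = 1|0|0
+link1  2|0|0
C(0,1) f=2→J2  2|0|1
+link2  3|0|1
PS(1,2) f=2→J2  3|0|2
+link3  4|0|2
PS(0,3) f=2→J2  4|0|3
+link4  5|0|3
C(4,1) f=2→J2  5|0|4
M = 3(5−1)−2·0−4 = 12−0−4 = 8

M = 8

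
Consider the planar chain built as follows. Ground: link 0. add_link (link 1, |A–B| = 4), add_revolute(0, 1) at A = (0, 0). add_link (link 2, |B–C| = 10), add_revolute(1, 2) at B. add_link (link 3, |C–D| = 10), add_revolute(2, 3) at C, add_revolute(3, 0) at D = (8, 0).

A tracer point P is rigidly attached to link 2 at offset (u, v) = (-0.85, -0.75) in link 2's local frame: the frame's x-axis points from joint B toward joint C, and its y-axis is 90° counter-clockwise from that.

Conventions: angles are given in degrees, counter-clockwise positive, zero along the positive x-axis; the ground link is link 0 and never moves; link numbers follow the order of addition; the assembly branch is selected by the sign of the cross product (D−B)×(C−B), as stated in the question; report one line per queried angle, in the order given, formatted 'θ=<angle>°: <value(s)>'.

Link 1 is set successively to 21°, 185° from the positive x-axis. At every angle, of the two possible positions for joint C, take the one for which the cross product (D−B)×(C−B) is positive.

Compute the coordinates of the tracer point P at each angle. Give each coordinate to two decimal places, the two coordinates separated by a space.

A=(0,0), D=(8.00,0)
θ=21°: B = A + 4.00·(cos21°, sin21°) = (3.7343, 1.4335)
θ=21°: |BD| = 4.5001
θ=21°: circle(B,10.00) ∩ circle(D,10.00): a=2.2500, h=9.7436
θ=21°:   candidates: C₊=(8.9709,9.9528) cross=43.847; C₋=(2.7634,-8.5193) cross=-43.847
θ=21°:   branch + wants cross > 0 → take C=(8.9709,9.9528) (cross=43.847)
θ=21°: ex = (C−B)/|BC| = (0.5237,0.8519); ey = (-0.8519,0.5237)
θ=21°: P = B + -0.85·ex + -0.75·ey = (3.9282,0.3166)
θ=185°: B = A + 4.00·(cos185°, sin185°) = (-3.9848, -0.3486)
θ=185°: |BD| = 11.9898
θ=185°: circle(B,10.00) ∩ circle(D,10.00): a=5.9949, h=8.0038
θ=185°:   candidates: C₊=(1.7749,7.8261) cross=95.964; C₋=(2.2403,-8.1747) cross=-95.964
θ=185°:   branch + wants cross > 0 → take C=(1.7749,7.8261) (cross=95.964)
θ=185°: ex = (C−B)/|BC| = (0.5760,0.8175); ey = (-0.8175,0.5760)
θ=185°: P = B + -0.85·ex + -0.75·ey = (-3.8612,-1.4755)

θ=21°: 3.93 0.32
θ=185°: -3.86 -1.48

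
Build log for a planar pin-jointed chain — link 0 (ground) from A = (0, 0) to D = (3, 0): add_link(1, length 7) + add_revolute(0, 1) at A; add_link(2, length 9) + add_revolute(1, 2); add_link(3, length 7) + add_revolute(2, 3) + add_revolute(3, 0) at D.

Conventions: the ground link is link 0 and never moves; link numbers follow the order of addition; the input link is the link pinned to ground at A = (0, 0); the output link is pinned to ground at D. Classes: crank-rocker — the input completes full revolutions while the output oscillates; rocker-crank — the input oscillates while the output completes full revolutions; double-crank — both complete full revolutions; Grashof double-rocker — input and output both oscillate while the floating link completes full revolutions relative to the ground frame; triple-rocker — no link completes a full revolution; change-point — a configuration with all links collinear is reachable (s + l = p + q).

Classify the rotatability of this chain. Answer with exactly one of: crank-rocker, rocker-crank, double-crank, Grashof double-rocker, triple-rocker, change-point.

lengths: ground=3, input=7, coupler=9, output=7
sorted: s=3 (shortest), l=9 (longest), p+q=14
s + l = 12 vs p + q = 14
s + l < p + q (Grashof) with shortest = ground link → double-crank

double-crank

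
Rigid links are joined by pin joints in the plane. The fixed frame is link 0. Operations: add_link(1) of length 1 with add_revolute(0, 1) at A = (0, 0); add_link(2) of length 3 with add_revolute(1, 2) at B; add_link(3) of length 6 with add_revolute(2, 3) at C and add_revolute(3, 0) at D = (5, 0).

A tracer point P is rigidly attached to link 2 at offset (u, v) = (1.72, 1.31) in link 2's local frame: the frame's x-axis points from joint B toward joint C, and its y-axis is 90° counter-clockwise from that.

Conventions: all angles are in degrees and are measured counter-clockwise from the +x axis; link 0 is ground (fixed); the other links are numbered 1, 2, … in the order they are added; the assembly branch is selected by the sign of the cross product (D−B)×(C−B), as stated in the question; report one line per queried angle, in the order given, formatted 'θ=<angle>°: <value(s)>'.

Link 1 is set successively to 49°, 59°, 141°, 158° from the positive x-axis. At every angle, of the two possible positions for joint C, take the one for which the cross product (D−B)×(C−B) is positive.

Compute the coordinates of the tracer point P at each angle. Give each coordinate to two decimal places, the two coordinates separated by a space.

A=(0,0), D=(5.00,0)
θ=49°: B = A + 1.00·(cos49°, sin49°) = (0.6561, 0.7547)
θ=49°: |BD| = 4.4090
θ=49°: circle(B,3.00) ∩ circle(D,6.00): a=-0.8574, h=2.8749
θ=49°:   candidates: C₊=(0.3034,3.7339) cross=12.675; C₋=(-0.6808,-1.9310) cross=-12.675
θ=49°:   branch + wants cross > 0 → take C=(0.3034,3.7339) (cross=12.675)
θ=49°: ex = (C−B)/|BC| = (-0.1175,0.9931); ey = (-0.9931,-0.1175)
θ=49°: P = B + 1.72·ex + 1.31·ey = (-0.8470,2.3088)
θ=59°: B = A + 1.00·(cos59°, sin59°) = (0.5150, 0.8572)
θ=59°: |BD| = 4.5661
θ=59°: circle(B,3.00) ∩ circle(D,6.00): a=-0.6735, h=2.9234
θ=59°:   candidates: C₊=(0.4023,3.8550) cross=13.349; C₋=(-0.6953,-1.8879) cross=-13.349
θ=59°:   branch + wants cross > 0 → take C=(0.4023,3.8550) (cross=13.349)
θ=59°: ex = (C−B)/|BC| = (-0.0376,0.9993); ey = (-0.9993,-0.0376)
θ=59°: P = B + 1.72·ex + 1.31·ey = (-0.8587,2.5267)
θ=141°: B = A + 1.00·(cos141°, sin141°) = (-0.7771, 0.6293)
θ=141°: |BD| = 5.8113
θ=141°: circle(B,3.00) ∩ circle(D,6.00): a=0.5826, h=2.9429
θ=141°:   candidates: C₊=(0.1207,3.4918) cross=17.102; C₋=(-0.5167,-2.3593) cross=-17.102
θ=141°:   branch + wants cross > 0 → take C=(0.1207,3.4918) (cross=17.102)
θ=141°: ex = (C−B)/|BC| = (0.2993,0.9542); ey = (-0.9542,0.2993)
θ=141°: P = B + 1.72·ex + 1.31·ey = (-1.5123,2.6626)
θ=158°: B = A + 1.00·(cos158°, sin158°) = (-0.9272, 0.3746)
θ=158°: |BD| = 5.9390
θ=158°: circle(B,3.00) ∩ circle(D,6.00): a=0.6964, h=2.9181
θ=158°:   candidates: C₊=(-0.0481,3.2429) cross=17.330; C₋=(-0.4162,-2.5816) cross=-17.330
θ=158°:   branch + wants cross > 0 → take C=(-0.0481,3.2429) (cross=17.330)
θ=158°: ex = (C−B)/|BC| = (0.2930,0.9561); ey = (-0.9561,0.2930)
θ=158°: P = B + 1.72·ex + 1.31·ey = (-1.6757,2.4030)

θ=49°: -0.85 2.31
θ=59°: -0.86 2.53
θ=141°: -1.51 2.66
θ=158°: -1.68 2.40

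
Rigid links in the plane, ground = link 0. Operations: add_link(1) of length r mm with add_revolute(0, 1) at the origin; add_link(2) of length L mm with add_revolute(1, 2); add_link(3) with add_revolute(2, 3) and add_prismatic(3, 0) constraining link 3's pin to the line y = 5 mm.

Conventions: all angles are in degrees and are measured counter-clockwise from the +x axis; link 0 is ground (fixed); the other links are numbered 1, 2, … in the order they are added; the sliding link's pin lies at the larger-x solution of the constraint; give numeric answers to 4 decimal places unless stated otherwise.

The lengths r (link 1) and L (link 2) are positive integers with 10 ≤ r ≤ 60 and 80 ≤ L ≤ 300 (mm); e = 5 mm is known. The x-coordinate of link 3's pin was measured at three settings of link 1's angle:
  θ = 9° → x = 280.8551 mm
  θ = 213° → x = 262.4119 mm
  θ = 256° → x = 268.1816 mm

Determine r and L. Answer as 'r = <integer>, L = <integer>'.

constraint per measurement: (x − r cos θ)² + (r sin θ − e)² = L²
subtracting the θ₁ and θ₂ equations cancels the r² and L² terms:
r = (x₁² − x₂²) / (2[(x₁cos θ₁ + e sin θ₁) − (x₂cos θ₂ + e sin θ₂)]) = 10.0000 → r = 10
L² = (x₁ − r cos θ₁)² + (r sin θ₁ − e)² = 73440.9976 → L = 271.0000 → L = 271
check at θ₃=256°: x = 268.1816 (printed 268.1816) ✓

r = 10, L = 271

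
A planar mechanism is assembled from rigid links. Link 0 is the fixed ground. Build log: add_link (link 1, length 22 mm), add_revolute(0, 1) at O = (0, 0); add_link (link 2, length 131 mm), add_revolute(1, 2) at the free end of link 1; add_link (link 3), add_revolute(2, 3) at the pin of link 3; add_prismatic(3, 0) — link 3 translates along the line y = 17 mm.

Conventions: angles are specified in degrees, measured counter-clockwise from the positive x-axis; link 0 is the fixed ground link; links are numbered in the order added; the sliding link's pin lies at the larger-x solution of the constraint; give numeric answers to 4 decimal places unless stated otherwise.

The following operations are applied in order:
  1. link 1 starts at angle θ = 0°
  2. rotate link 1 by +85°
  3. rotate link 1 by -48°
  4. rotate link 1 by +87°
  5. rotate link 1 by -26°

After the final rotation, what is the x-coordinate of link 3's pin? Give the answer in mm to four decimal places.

geometry: r = 22 mm, L = 131 mm, e = 17 mm; θ starts at 0°
rotate link 1 by +85°: θ ← 0° +85° = 85°
rotate link 1 by -48°: θ ← 85° -48° = 37°
rotate link 1 by +87°: θ ← 37° +87° = 124°
rotate link 1 by -26°: θ ← 124° -26° = 98°
crank pin P = (r cos θ, r sin θ) = (-3.061808, 21.785898)
h = r sin θ − e = 21.785898 − 17 = 4.785898
x = r cos θ + √(L² − h²) = -3.061808 + 130.912548 = 127.850740

127.8507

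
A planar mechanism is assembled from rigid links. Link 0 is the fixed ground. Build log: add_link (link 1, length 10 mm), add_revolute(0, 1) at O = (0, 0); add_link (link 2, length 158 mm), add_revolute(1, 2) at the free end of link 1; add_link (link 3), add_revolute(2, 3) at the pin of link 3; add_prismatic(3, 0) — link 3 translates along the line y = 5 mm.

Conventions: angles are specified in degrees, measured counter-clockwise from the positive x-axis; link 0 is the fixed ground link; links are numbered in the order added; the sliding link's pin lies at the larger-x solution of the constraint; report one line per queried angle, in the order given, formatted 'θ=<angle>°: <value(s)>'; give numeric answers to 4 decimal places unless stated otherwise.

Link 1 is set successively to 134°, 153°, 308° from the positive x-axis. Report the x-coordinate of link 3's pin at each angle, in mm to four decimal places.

geometry: r = 10 mm, L = 158 mm, e = 5 mm
θ=134°: crank pin P = (r cos θ, r sin θ) = (-6.946584, 7.193398)
θ=134°: h = r sin θ − e = 7.193398 − 5 = 2.193398
θ=134°: x = r cos θ + √(L² − h²) = -6.946584 + 157.984775 = 151.038191
θ=153°: crank pin P = (r cos θ, r sin θ) = (-8.910065, 4.539905)
θ=153°: h = r sin θ − e = 4.539905 − 5 = -0.460095
θ=153°: x = r cos θ + √(L² − h²) = -8.910065 + 157.999330 = 149.089265
θ=308°: crank pin P = (r cos θ, r sin θ) = (6.156615, -7.880108)
θ=308°: h = r sin θ − e = -7.880108 − 5 = -12.880108
θ=308°: x = r cos θ + √(L² − h²) = 6.156615 + 157.474134 = 163.630749

θ=134°: 151.0382
θ=153°: 149.0893
θ=308°: 163.6307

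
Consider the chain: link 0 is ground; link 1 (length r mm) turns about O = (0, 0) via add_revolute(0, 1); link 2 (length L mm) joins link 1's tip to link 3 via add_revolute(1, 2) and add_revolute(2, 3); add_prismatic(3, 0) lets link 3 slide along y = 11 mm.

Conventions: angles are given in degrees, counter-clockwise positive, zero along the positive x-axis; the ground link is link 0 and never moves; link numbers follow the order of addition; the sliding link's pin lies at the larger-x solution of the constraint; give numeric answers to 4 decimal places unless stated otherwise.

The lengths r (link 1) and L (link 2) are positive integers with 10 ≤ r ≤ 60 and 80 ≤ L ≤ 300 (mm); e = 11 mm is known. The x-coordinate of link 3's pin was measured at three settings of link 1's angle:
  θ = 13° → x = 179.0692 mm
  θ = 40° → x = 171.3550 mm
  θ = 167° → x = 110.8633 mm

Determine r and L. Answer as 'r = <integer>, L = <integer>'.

constraint per measurement: (x − r cos θ)² + (r sin θ − e)² = L²
subtracting the θ₁ and θ₂ equations cancels the r² and L² terms:
r = (x₁² − x₂²) / (2[(x₁cos θ₁ + e sin θ₁) − (x₂cos θ₂ + e sin θ₂)]) = 34.9998 → r = 35
L² = (x₁ − r cos θ₁)² + (r sin θ₁ − e)² = 21024.9893 → L = 145.0000 → L = 145
check at θ₃=167°: x = 110.8633 (printed 110.8633) ✓

r = 35, L = 145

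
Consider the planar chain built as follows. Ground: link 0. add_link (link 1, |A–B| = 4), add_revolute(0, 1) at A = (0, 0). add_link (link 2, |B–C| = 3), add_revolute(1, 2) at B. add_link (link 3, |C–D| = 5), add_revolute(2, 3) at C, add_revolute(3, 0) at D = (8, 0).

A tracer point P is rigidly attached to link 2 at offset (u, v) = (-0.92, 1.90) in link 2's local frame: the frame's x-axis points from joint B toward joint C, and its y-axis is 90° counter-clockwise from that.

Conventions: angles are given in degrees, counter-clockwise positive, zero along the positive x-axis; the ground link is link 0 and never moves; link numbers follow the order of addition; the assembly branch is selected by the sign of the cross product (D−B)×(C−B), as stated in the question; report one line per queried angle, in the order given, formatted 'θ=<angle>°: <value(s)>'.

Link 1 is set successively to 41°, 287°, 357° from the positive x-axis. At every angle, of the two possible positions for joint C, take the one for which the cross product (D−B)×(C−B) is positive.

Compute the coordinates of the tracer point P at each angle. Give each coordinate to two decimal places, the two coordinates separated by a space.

A=(0,0), D=(8.00,0)
θ=41°: B = A + 4.00·(cos41°, sin41°) = (3.0188, 2.6242)
θ=41°: |BD| = 5.6301
θ=41°: circle(B,3.00) ∩ circle(D,5.00): a=1.3942, h=2.6564
θ=41°:   candidates: C₊=(5.4904,4.3246) cross=14.956; C₋=(3.0141,-0.3758) cross=-14.956
θ=41°:   branch + wants cross > 0 → take C=(5.4904,4.3246) (cross=14.956)
θ=41°: ex = (C−B)/|BC| = (0.8239,0.5668); ey = (-0.5668,0.8239)
θ=41°: P = B + -0.92·ex + 1.90·ey = (1.1840,3.6681)
θ=287°: B = A + 4.00·(cos287°, sin287°) = (1.1695, -3.8252)
θ=287°: |BD| = 7.8287
θ=287°: circle(B,3.00) ∩ circle(D,5.00): a=2.8925, h=0.7961
θ=287°:   candidates: C₊=(3.3042,-1.7174) cross=6.232; C₋=(4.0821,-3.1065) cross=-6.232
θ=287°:   branch + wants cross > 0 → take C=(3.3042,-1.7174) (cross=6.232)
θ=287°: ex = (C−B)/|BC| = (0.7116,0.7026); ey = (-0.7026,0.7116)
θ=287°: P = B + -0.92·ex + 1.90·ey = (-0.8201,-3.1197)
θ=357°: B = A + 4.00·(cos357°, sin357°) = (3.9945, -0.2093)
θ=357°: |BD| = 4.0109
θ=357°: circle(B,3.00) ∩ circle(D,5.00): a=0.0109, h=3.0000
θ=357°:   candidates: C₊=(3.8489,2.7871) cross=12.033; C₋=(4.1620,-3.2047) cross=-12.033
θ=357°:   branch + wants cross > 0 → take C=(3.8489,2.7871) (cross=12.033)
θ=357°: ex = (C−B)/|BC| = (-0.0486,0.9988); ey = (-0.9988,-0.0486)
θ=357°: P = B + -0.92·ex + 1.90·ey = (2.1414,-1.2205)

θ=41°: 1.18 3.67
θ=287°: -0.82 -3.12
θ=357°: 2.14 -1.22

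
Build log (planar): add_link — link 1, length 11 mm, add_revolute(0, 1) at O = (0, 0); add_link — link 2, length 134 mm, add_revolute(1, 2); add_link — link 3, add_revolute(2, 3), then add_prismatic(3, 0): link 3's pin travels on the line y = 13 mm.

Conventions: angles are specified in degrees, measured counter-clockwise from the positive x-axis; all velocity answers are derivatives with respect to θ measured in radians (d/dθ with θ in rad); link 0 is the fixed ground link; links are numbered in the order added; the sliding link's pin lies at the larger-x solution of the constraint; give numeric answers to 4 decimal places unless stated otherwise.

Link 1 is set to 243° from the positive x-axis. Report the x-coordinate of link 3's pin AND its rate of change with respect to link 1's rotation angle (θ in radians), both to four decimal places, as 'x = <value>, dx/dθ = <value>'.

geometry: r = 11 mm, L = 134 mm, e = 13 mm
crank pin P = (r cos θ, r sin θ) = (-4.993895, -9.801072)
h = r sin θ − e = -9.801072 − 13 = -22.801072
x = r cos θ + √(L² − h²) = -4.993895 + 132.045868 = 127.051972
dx/dθ = −r sin θ − h·r cos θ/√(L² − h²) (θ in radians; h = -22.801072) = 8.938749

x = 127.0520, dx/dθ = 8.9387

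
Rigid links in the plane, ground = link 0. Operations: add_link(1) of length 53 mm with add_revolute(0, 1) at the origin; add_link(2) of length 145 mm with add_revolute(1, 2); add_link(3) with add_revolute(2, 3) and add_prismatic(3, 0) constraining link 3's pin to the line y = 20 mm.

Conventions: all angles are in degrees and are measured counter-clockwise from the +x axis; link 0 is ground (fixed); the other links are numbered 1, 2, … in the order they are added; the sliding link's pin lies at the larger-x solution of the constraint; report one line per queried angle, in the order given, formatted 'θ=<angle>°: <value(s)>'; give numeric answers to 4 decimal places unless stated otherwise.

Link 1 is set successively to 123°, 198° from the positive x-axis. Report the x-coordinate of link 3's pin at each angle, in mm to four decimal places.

geometry: r = 53 mm, L = 145 mm, e = 20 mm
θ=123°: crank pin P = (r cos θ, r sin θ) = (-28.865869, 44.449540)
θ=123°: h = r sin θ − e = 44.449540 − 20 = 24.449540
θ=123°: x = r cos θ + √(L² − h²) = -28.865869 + 142.923826 = 114.057957
θ=198°: crank pin P = (r cos θ, r sin θ) = (-50.405995, -16.377901)
θ=198°: h = r sin θ − e = -16.377901 − 20 = -36.377901
θ=198°: x = r cos θ + √(L² − h²) = -50.405995 + 140.362560 = 89.956565

θ=123°: 114.0580
θ=198°: 89.9566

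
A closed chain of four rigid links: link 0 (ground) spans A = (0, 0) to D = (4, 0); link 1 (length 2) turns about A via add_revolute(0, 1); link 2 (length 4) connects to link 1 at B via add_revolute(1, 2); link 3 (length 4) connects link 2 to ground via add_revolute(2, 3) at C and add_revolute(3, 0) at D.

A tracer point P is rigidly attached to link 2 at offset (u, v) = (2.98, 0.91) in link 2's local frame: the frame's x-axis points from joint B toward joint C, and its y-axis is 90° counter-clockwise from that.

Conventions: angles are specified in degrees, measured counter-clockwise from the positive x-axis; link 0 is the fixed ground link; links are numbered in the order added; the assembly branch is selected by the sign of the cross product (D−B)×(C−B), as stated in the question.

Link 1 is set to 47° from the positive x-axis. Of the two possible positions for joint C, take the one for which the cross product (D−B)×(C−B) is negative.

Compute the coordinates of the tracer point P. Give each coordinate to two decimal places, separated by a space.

A=(0,0), D=(4.00,0)
B = A + 2.00·(cos47°, sin47°) = (1.3640, 1.4627)
|BD| = 3.0146
circle(B,4.00) ∩ circle(D,4.00): a=1.5073, h=3.7051
  candidates: C₊=(4.4797,3.9711) cross=11.170; C₋=(0.8843,-2.5084) cross=-11.170
  branch - wants cross < 0 → take C=(0.8843,-2.5084) (cross=-11.170)
ex = (C−B)/|BC| = (-0.1199,-0.9928); ey = (0.9928,-0.1199)
P = B + 2.98·ex + 0.91·ey = (1.9100,-1.6049)

1.91 -1.60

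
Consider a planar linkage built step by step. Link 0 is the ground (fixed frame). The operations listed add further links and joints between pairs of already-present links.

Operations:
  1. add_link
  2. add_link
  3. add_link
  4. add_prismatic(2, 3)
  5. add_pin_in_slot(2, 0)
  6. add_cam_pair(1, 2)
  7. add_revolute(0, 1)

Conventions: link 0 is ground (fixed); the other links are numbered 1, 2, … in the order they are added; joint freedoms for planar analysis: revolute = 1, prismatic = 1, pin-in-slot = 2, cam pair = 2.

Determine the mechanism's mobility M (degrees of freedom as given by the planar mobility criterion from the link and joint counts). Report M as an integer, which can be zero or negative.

(L,J1,J2)=(1,0,0); link0 fixed
link1: (2,0,0)
link2: (3,0,0)
link3: (4,0,0)
P 2-3 [J1]: (4,1,0)
PS 2-0 [J2]: (4,1,1)
C 1-2 [J2]: (4,1,2)
R 0-1 [J1]: (4,2,2)
Grübler: 3·3 − 2·2 − 2 = 3

M = 3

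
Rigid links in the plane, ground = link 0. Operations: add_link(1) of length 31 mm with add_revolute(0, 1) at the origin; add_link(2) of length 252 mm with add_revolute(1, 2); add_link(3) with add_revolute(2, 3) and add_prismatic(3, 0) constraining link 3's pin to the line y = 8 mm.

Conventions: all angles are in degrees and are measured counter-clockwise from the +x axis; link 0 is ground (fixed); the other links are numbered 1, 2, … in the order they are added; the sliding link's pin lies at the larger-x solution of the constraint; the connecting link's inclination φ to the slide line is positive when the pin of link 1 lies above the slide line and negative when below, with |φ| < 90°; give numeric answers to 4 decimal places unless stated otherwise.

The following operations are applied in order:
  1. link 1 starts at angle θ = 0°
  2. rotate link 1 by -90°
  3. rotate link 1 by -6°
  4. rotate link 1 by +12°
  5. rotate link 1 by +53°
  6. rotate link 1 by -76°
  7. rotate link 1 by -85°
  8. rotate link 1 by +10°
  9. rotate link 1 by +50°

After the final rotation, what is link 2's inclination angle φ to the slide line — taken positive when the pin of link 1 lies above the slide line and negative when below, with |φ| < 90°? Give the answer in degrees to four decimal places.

geometry: r = 31 mm, L = 252 mm, e = 8 mm; θ starts at 0°
rotate link 1 by -90°: θ ← 0° -90° = -90°
rotate link 1 by -6°: θ ← -90° -6° = -96°
rotate link 1 by +12°: θ ← -96° +12° = -84°
rotate link 1 by +53°: θ ← -84° +53° = -31°
rotate link 1 by -76°: θ ← -31° -76° = -107°
rotate link 1 by -85°: θ ← -107° -85° = -192°
rotate link 1 by +10°: θ ← -192° +10° = -182°
rotate link 1 by +50°: θ ← -182° +50° = -132°
h = r sin θ − e = -23.037490 − 8 = -31.037490
sin φ = h / L = -31.037490 / 252 = -0.12316464
φ = arcsin(-0.12316464) = -7.074778°

-7.0748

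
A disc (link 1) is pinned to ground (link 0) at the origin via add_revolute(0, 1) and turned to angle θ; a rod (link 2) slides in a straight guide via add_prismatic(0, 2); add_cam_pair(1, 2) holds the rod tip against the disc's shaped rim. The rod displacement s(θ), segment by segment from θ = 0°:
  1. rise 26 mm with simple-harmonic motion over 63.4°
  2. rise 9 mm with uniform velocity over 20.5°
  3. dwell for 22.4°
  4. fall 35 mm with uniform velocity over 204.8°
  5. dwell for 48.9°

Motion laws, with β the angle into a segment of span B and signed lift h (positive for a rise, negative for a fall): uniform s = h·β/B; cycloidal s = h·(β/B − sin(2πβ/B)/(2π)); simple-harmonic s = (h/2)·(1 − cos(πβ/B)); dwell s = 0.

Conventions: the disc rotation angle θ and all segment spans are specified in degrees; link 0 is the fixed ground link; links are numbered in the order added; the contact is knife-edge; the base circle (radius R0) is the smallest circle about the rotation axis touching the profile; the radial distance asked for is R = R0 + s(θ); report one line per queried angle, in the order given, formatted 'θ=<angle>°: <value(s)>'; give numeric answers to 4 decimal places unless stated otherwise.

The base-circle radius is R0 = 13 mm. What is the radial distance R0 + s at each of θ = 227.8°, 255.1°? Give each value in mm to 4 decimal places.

segment 1 (0° to 63.4°, simple-harmonic, h = 26) is passed completely: s = 0.0000 + (26) = 26.0000
segment 2 (63.4° to 83.9°, uniform, h = 9) is passed completely: s = 26.0000 + (9) = 35.0000
segment 3 (83.9° to 106.3°, dwell): s unchanged at 35.0000
θ = 227.8° falls in segment 4 (106.3° to 311.1°, uniform, h = -35): β = 227.8 − 106.3 = 121.5°, B = 204.8°; Δs = -35·121.5/204.8 = -20.7642; s = 35.0000 − 20.7642 = 14.2358
θ = 255.1° falls in segment 4 (106.3° to 311.1°, uniform, h = -35): β = 255.1 − 106.3 = 148.8°, B = 204.8°; Δs = -35·148.8/204.8 = -25.4297; s = 35.0000 − 25.4297 = 9.5703
θ=227.8°: R = R0 + s = 13 + 14.2358 = 27.2358
θ=255.1°: R = R0 + s = 13 + 9.5703 = 22.5703

θ=227.8°: 27.2358
θ=255.1°: 22.5703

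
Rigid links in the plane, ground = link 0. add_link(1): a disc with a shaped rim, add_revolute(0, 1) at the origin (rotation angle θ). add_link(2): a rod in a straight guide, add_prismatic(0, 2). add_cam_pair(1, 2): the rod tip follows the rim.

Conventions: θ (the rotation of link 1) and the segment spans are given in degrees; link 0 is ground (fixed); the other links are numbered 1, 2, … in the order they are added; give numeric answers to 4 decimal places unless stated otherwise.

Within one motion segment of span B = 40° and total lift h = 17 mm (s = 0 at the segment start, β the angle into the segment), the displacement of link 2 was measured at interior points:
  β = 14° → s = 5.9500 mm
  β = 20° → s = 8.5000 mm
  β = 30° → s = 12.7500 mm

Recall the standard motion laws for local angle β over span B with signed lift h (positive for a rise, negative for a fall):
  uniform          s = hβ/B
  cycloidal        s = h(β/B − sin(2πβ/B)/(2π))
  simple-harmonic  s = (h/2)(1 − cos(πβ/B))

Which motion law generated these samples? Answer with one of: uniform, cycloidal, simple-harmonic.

candidates at β/B = r: uniform s = h·r (linear in β); cycloidal s = h·(r − sin(2πr)/(2π)); simple-harmonic s = (h/2)(1 − cos(πr))
β=14°: printed 5.9500 | uniform 5.9500, cycloidal 3.7611, simple-harmonic 4.6411
β=20°: printed 8.5000 | uniform 8.5000, cycloidal 8.5000, simple-harmonic 8.5000
β=30°: printed 12.7500 | uniform 12.7500, cycloidal 15.4556, simple-harmonic 14.5104
only one law matches every sample → uniform

uniform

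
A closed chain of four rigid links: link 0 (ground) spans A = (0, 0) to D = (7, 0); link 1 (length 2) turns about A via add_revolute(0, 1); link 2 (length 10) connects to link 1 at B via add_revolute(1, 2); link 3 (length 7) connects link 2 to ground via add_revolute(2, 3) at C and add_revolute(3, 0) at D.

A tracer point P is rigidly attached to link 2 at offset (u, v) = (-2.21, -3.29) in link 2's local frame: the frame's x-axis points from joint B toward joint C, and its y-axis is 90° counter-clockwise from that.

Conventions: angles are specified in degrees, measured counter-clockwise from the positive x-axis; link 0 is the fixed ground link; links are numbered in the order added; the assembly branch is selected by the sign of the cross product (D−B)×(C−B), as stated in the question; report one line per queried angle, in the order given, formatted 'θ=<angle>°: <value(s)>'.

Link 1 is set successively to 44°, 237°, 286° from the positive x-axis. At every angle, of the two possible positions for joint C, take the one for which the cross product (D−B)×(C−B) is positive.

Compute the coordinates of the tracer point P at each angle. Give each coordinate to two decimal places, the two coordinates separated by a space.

A=(0,0), D=(7.00,0)
θ=44°: B = A + 2.00·(cos44°, sin44°) = (1.4387, 1.3893)
θ=44°: |BD| = 5.7322
θ=44°: circle(B,10.00) ∩ circle(D,7.00): a=7.3146, h=6.8188
θ=44°:   candidates: C₊=(10.1879,6.2320) cross=39.087; C₋=(6.8826,-6.9990) cross=-39.087
θ=44°:   branch + wants cross > 0 → take C=(10.1879,6.2320) (cross=39.087)
θ=44°: ex = (C−B)/|BC| = (0.8749,0.4843); ey = (-0.4843,0.8749)
θ=44°: P = B + -2.21·ex + -3.29·ey = (1.0983,-2.5594)
θ=237°: B = A + 2.00·(cos237°, sin237°) = (-1.0893, -1.6773)
θ=237°: |BD| = 8.2613
θ=237°: circle(B,10.00) ∩ circle(D,7.00): a=7.2173, h=6.9217
θ=237°:   candidates: C₊=(4.5724,6.5656) cross=57.183; C₋=(7.3831,-6.9895) cross=-57.183
θ=237°:   branch + wants cross > 0 → take C=(4.5724,6.5656) (cross=57.183)
θ=237°: ex = (C−B)/|BC| = (0.5662,0.8243); ey = (-0.8243,0.5662)
θ=237°: P = B + -2.21·ex + -3.29·ey = (0.3714,-5.3617)
θ=286°: B = A + 2.00·(cos286°, sin286°) = (0.5513, -1.9225)
θ=286°: |BD| = 6.7292
θ=286°: circle(B,10.00) ∩ circle(D,7.00): a=7.1541, h=6.9871
θ=286°:   candidates: C₊=(5.4109,6.8172) cross=47.018; C₋=(9.4033,-6.5745) cross=-47.018
θ=286°:   branch + wants cross > 0 → take C=(5.4109,6.8172) (cross=47.018)
θ=286°: ex = (C−B)/|BC| = (0.4860,0.8740); ey = (-0.8740,0.4860)
θ=286°: P = B + -2.21·ex + -3.29·ey = (2.3527,-5.4528)

θ=44°: 1.10 -2.56
θ=237°: 0.37 -5.36
θ=286°: 2.35 -5.45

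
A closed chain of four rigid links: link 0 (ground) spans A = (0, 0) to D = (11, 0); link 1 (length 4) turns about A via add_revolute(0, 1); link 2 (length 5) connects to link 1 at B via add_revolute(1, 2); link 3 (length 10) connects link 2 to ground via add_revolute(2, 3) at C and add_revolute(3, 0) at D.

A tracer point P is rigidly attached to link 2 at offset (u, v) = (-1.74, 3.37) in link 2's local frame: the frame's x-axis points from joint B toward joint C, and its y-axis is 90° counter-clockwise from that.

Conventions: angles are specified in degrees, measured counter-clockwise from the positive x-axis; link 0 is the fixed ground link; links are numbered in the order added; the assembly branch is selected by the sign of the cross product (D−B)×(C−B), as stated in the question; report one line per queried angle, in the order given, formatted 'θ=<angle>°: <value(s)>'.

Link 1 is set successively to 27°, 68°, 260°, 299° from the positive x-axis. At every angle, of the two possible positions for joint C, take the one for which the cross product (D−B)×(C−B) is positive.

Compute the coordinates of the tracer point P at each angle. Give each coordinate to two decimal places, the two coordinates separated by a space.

A=(0,0), D=(11.00,0)
θ=27°: B = A + 4.00·(cos27°, sin27°) = (3.5640, 1.8160)
θ=27°: |BD| = 7.6545
θ=27°: circle(B,5.00) ∩ circle(D,10.00): a=-1.0718, h=4.8838
θ=27°:   candidates: C₊=(3.6814,6.8146) cross=37.383; C₋=(1.3642,-2.6741) cross=-37.383
θ=27°:   branch + wants cross > 0 → take C=(3.6814,6.8146) (cross=37.383)
θ=27°: ex = (C−B)/|BC| = (0.0235,0.9997); ey = (-0.9997,0.0235)
θ=27°: P = B + -1.74·ex + 3.37·ey = (0.1541,0.1556)
θ=68°: B = A + 4.00·(cos68°, sin68°) = (1.4984, 3.7087)
θ=68°: |BD| = 10.1997
θ=68°: circle(B,5.00) ∩ circle(D,10.00): a=1.4233, h=4.7931
θ=68°:   candidates: C₊=(4.5671,7.6563) cross=48.889; C₋=(1.0815,-1.2738) cross=-48.889
θ=68°:   branch + wants cross > 0 → take C=(4.5671,7.6563) (cross=48.889)
θ=68°: ex = (C−B)/|BC| = (0.6137,0.7895); ey = (-0.7895,0.6137)
θ=68°: P = B + -1.74·ex + 3.37·ey = (-2.2301,4.4033)
θ=260°: B = A + 4.00·(cos260°, sin260°) = (-0.6946, -3.9392)
θ=260°: |BD| = 12.3402
θ=260°: circle(B,5.00) ∩ circle(D,10.00): a=3.1313, h=3.8981
θ=260°:   candidates: C₊=(1.0285,0.7545) cross=48.103; C₋=(3.5172,-6.6338) cross=-48.103
θ=260°:   branch + wants cross > 0 → take C=(1.0285,0.7545) (cross=48.103)
θ=260°: ex = (C−B)/|BC| = (0.3446,0.9387); ey = (-0.9387,0.3446)
θ=260°: P = B + -1.74·ex + 3.37·ey = (-4.4578,-4.4113)
θ=299°: B = A + 4.00·(cos299°, sin299°) = (1.9392, -3.4985)
θ=299°: |BD| = 9.7127
θ=299°: circle(B,5.00) ∩ circle(D,10.00): a=0.9954, h=4.8999
θ=299°:   candidates: C₊=(1.1029,1.4311) cross=47.591; C₋=(4.6328,-7.7109) cross=-47.591
θ=299°:   branch + wants cross > 0 → take C=(1.1029,1.4311) (cross=47.591)
θ=299°: ex = (C−B)/|BC| = (-0.1673,0.9859); ey = (-0.9859,-0.1673)
θ=299°: P = B + -1.74·ex + 3.37·ey = (-1.0923,-5.7776)

θ=27°: 0.15 0.16
θ=68°: -2.23 4.40
θ=260°: -4.46 -4.41
θ=299°: -1.09 -5.78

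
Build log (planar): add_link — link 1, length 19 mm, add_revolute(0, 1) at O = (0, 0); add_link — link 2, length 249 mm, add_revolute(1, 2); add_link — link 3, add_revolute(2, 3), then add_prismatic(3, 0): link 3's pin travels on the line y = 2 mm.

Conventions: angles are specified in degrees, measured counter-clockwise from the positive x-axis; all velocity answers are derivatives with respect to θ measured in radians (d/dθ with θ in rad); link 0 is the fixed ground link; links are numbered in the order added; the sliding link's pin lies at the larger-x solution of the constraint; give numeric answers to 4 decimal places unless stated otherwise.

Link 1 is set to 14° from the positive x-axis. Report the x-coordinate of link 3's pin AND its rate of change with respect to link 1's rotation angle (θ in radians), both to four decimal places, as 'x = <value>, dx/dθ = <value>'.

geometry: r = 19 mm, L = 249 mm, e = 2 mm
crank pin P = (r cos θ, r sin θ) = (18.435619, 4.596516)
h = r sin θ − e = 4.596516 − 2 = 2.596516
x = r cos θ + √(L² − h²) = 18.435619 + 248.986462 = 267.422080
dx/dθ = −r sin θ − h·r cos θ/√(L² − h²) (θ in radians; h = 2.596516) = -4.788769

x = 267.4221, dx/dθ = -4.7888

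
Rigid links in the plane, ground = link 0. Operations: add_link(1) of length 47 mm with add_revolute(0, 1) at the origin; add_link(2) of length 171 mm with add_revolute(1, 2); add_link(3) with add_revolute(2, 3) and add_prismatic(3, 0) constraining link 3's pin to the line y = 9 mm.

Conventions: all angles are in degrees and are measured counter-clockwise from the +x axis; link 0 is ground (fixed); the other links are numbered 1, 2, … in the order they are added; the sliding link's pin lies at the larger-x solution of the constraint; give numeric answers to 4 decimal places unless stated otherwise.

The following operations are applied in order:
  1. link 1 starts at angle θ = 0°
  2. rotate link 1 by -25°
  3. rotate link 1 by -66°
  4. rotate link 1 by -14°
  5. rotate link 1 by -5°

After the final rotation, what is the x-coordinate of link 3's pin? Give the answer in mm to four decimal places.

geometry: r = 47 mm, L = 171 mm, e = 9 mm; θ starts at 0°
rotate link 1 by -25°: θ ← 0° -25° = -25°
rotate link 1 by -66°: θ ← -25° -66° = -91°
rotate link 1 by -14°: θ ← -91° -14° = -105°
rotate link 1 by -5°: θ ← -105° -5° = -110°
crank pin P = (r cos θ, r sin θ) = (-16.074947, -44.165553)
h = r sin θ − e = -44.165553 − 9 = -53.165553
x = r cos θ + √(L² − h²) = -16.074947 + 162.525149 = 146.450202

146.4502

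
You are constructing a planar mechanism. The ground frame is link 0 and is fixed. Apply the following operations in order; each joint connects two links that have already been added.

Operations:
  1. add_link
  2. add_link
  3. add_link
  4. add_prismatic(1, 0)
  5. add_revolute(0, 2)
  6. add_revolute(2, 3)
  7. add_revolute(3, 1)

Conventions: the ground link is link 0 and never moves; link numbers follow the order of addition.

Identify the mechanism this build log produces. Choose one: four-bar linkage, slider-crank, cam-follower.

links: 4 (incl. ground); joints: 3 revolute, 1 prismatic, 0 higher (cam) pair, forming one closed loop
4 links, 3 revolutes + 1 prismatic in one loop → slider-crank

slider-crank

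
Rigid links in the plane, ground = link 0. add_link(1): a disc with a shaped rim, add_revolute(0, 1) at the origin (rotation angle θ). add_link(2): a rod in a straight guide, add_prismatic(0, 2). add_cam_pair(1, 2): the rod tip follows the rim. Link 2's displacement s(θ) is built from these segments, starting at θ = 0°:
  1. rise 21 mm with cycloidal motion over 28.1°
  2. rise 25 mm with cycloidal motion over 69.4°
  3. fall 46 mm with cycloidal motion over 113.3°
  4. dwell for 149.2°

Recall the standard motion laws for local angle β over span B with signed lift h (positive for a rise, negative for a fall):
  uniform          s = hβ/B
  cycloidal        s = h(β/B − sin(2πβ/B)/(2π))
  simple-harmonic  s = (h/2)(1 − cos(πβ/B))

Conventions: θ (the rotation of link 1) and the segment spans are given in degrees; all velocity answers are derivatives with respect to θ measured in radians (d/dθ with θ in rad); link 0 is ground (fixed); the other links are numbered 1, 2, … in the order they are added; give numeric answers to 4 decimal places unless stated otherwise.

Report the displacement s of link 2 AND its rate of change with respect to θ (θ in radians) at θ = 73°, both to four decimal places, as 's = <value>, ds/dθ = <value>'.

segment 1 (0° to 28.1°, cycloidal, h = 21) is passed completely: s = 0.0000 + (21) = 21.0000
θ = 73° falls in segment 2 (28.1° to 97.5°, cycloidal, h = 25): β = 73 − 28.1 = 44.9°, B = 69.4°; Δs = 25·(0.6470 − sin(2π·0.6470)/(2π)) = 19.3483; s = 21.0000 + 19.3483 = 40.3483
velocity in seg [28.1°–97.5°] (cycloidal), θ in radians: β = 44.9° = 0.7837 rad, B = 69.4° = 1.2113 rad; ds/dθ = (h/B)(1 − cos(2πβ/B)) = (25/1.2113)(1 − cos(2π·0.6470)) = 33.086652 mm/rad

s = 40.3483, ds/dθ = 33.0867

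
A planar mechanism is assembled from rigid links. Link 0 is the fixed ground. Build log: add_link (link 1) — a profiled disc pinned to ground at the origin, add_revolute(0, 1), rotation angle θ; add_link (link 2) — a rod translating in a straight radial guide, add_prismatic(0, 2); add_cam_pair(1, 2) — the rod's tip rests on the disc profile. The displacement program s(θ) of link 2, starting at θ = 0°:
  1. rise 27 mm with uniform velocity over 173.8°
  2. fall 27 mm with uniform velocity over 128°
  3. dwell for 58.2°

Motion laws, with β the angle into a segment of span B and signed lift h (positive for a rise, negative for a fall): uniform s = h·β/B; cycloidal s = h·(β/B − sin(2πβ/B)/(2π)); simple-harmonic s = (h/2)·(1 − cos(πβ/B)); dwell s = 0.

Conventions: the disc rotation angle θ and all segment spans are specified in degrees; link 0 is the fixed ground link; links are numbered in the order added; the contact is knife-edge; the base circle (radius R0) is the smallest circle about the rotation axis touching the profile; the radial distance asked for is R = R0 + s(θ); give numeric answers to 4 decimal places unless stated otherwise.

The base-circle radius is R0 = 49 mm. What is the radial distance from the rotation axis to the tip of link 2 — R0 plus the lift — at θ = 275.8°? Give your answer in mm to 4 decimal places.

seg 1 [0°–173.8°] uniform, h=27: full span → s += 27 → s = 27.0000
seg 2 [173.8°–301.8°] uniform, h=-27: θ=275.8° here. β=102, B=128. -27·102/128 = -21.5156 → s = 5.4844
R = R0 + s = 49 + 5.4844 = 54.4844

54.4844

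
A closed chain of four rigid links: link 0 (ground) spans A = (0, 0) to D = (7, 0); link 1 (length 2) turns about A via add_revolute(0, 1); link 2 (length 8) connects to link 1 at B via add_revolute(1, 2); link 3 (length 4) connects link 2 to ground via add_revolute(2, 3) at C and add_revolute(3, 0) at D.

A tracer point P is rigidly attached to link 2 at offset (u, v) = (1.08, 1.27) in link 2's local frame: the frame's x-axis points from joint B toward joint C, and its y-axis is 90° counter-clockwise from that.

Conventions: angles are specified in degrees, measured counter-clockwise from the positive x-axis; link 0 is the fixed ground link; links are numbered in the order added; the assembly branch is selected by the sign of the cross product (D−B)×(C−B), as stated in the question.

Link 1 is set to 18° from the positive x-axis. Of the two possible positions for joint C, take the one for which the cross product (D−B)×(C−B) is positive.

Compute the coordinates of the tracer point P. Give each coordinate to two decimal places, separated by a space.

A=(0,0), D=(7.00,0)
B = A + 2.00·(cos18°, sin18°) = (1.9021, 0.6180)
|BD| = 5.1352
circle(B,8.00) ∩ circle(D,4.00): a=7.2412, h=3.4007
  candidates: C₊=(9.5000,3.1225) cross=17.463; C₋=(8.6814,-3.6294) cross=-17.463
  branch + wants cross > 0 → take C=(9.5000,3.1225) (cross=17.463)
ex = (C−B)/|BC| = (0.9497,0.3131); ey = (-0.3131,0.9497)
P = B + 1.08·ex + 1.27·ey = (2.5302,2.1623)

2.53 2.16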